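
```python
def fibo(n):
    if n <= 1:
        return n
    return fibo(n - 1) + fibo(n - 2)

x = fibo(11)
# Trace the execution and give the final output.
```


fibo(11)
= fibo(10) + fibo(9)
= (fibo(9) + fibo(8)) + fibo(9)
Computing bottom-up: fibo(0)=0, fibo(1)=1, fibo(2)=1, fibo(3)=2, fibo(4)=3, fibo(5)=5, fibo(6)=8, fibo(7)=13, fibo(8)=21, fibo(9)=34, fibo(10)=55, fibo(11)=89
= 89


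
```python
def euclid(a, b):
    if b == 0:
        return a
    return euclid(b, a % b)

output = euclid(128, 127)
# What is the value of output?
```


euclid(128, 127)
= euclid(127, 128 % 127) = euclid(127, 1)
= euclid(1, 127 % 1) = euclid(1, 0)
b == 0, return a = 1


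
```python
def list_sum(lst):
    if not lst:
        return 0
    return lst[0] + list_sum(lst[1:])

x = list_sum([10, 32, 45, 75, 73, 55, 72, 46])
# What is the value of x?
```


list_sum([10, 32, 45, 75, 73, 55, 72, 46])
= 10 + list_sum([32, 45, 75, 73, 55, 72, 46])
= 10 + 32 + list_sum([45, 75, 73, 55, 72, 46])
= 10 + 32 + 45 + list_sum([75, 73, 55, 72, 46])
= 10 + 32 + 45 + 75 + list_sum([73, 55, 72, 46])
= 10 + 32 + 45 + 75 + 73 + list_sum([55, 72, 46])
= 10 + 32 + 45 + 75 + 73 + 55 + list_sum([72, 46])
= 10 + 32 + 45 + 75 + 73 + 55 + 72 + list_sum([46])
= 10 + 32 + 45 + 75 + 73 + 55 + 72 + 46 + list_sum([])
= 10 + 32 + 45 + 75 + 73 + 55 + 72 + 46 + 0
= 408


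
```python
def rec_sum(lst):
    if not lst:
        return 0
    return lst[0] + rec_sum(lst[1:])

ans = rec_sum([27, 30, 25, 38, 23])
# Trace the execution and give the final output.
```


rec_sum([27, 30, 25, 38, 23])
= 27 + rec_sum([30, 25, 38, 23])
= 27 + 30 + rec_sum([25, 38, 23])
= 27 + 30 + 25 + rec_sum([38, 23])
= 27 + 30 + 25 + 38 + rec_sum([23])
= 27 + 30 + 25 + 38 + 23 + rec_sum([])
= 27 + 30 + 25 + 38 + 23 + 0
= 143


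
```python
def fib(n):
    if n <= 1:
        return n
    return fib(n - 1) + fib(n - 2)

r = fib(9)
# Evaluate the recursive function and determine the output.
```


fib(9)
= fib(8) + fib(7)
= (fib(7) + fib(6)) + fib(7)
Computing bottom-up: fib(0)=0, fib(1)=1, fib(2)=1, fib(3)=2, fib(4)=3, fib(5)=5, fib(6)=8, fib(7)=13, fib(8)=21, fib(9)=34
= 34


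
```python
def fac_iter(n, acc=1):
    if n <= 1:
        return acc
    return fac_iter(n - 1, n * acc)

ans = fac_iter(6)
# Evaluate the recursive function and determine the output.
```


fac_iter(6, 1)
= fac_iter(5, 6 * 1) = fac_iter(5, 6)
= fac_iter(4, 5 * 6) = fac_iter(4, 30)
= fac_iter(3, 4 * 30) = fac_iter(3, 120)
= fac_iter(2, 3 * 120) = fac_iter(2, 360)
= fac_iter(1, 2 * 360) = fac_iter(1, 720)
n <= 1, return acc = 720


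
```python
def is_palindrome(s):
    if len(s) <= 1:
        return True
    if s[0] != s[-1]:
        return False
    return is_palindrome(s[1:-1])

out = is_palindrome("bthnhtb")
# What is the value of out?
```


is_palindrome("bthnhtb")
"bthnhtb": s[0]='b' == s[-1]='b' -> is_palindrome("thnht")
"thnht": s[0]='t' == s[-1]='t' -> is_palindrome("hnh")
"hnh": s[0]='h' == s[-1]='h' -> is_palindrome("n")
"n": len <= 1 -> True
= True


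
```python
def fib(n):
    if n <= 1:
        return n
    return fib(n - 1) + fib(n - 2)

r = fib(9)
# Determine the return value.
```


fib(9)
= fib(8) + fib(7)
= (fib(7) + fib(6)) + fib(7)
Computing bottom-up: fib(0)=0, fib(1)=1, fib(2)=1, fib(3)=2, fib(4)=3, fib(5)=5, fib(6)=8, fib(7)=13, fib(8)=21, fib(9)=34
= 34


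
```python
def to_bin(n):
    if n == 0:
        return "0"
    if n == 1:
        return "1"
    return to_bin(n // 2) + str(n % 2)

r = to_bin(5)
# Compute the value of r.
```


to_bin(5)
= to_bin(2) + "1"
= to_bin(1) + "0" + "1"
= "1" + "0" + "1"
= "101"


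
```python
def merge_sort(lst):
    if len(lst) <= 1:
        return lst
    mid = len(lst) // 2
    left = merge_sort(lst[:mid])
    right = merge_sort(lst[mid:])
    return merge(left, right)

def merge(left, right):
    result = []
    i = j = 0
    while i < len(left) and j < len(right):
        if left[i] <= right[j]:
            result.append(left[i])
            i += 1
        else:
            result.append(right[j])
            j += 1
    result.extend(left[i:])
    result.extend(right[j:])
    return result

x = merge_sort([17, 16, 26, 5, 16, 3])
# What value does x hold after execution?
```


merge_sort([17, 16, 26, 5, 16, 3])
Split into [17, 16, 26] and [5, 16, 3]
Left sorted: [16, 17, 26]
Right sorted: [3, 5, 16]
Merge [16, 17, 26] and [3, 5, 16]
= [3, 5, 16, 16, 17, 26]


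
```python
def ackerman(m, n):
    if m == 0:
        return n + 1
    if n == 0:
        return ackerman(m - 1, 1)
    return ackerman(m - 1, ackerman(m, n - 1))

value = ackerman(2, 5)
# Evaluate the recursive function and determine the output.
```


ackerman(2, 5)
= ackerman(1, ackerman(2, 4))
First compute ackerman(2, 4) = 11
= ackerman(1, 11)
= 13


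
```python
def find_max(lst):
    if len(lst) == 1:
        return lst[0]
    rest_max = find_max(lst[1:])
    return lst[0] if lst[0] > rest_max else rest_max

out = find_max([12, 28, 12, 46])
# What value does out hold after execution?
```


find_max([12, 28, 12, 46])
= compare 12 with find_max([28, 12, 46])
= compare 28 with find_max([12, 46])
= compare 12 with find_max([46])
Base: find_max([46]) = 46
compare 12 with 46: max = 46
compare 28 with 46: max = 46
compare 12 with 46: max = 46
= 46


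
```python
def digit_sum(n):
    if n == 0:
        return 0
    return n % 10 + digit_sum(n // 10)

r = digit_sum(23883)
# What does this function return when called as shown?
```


digit_sum(23883)
= 3 + digit_sum(2388)
= 3 + 8 + digit_sum(238)
= 3 + 8 + 8 + digit_sum(23)
= 3 + 8 + 8 + 3 + digit_sum(2)
= 3 + 8 + 8 + 3 + 2 + digit_sum(0)
= 3 + 8 + 8 + 3 + 2 + 0
= 24


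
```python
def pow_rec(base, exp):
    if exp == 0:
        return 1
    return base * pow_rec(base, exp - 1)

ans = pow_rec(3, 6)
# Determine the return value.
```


pow_rec(3, 6)
= 3 * pow_rec(3, 5)
= 3 * 3 * pow_rec(3, 4)
= 3 * 3 * 3 * pow_rec(3, 3)
= 3 * 3 * 3 * 3 * pow_rec(3, 2)
= 3 * 3 * 3 * 3 * 3 * pow_rec(3, 1)
= 3 * 3 * 3 * 3 * 3 * 3 * pow_rec(3, 0)
= 3 * 3 * 3 * 3 * 3 * 3 * 1
= 729


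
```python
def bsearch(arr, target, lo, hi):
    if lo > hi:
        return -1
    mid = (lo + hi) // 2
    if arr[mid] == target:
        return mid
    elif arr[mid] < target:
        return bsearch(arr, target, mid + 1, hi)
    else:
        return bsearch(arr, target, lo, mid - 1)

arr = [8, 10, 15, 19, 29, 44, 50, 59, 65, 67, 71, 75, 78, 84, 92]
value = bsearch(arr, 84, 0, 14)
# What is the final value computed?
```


bsearch(arr, 84, 0, 14)
lo=0, hi=14, mid=7, arr[mid]=59
59 < 84, search right half
lo=8, hi=14, mid=11, arr[mid]=75
75 < 84, search right half
lo=12, hi=14, mid=13, arr[mid]=84
arr[13] == 84, found at index 13
= 13


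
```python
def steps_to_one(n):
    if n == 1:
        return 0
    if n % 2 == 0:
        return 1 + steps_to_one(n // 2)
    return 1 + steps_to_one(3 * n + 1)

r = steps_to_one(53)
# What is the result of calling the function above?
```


steps_to_one(53)
53 is odd -> 3*53+1 = 160 -> steps_to_one(160)
160 is even -> steps_to_one(80)
80 is even -> steps_to_one(40)
40 is even -> steps_to_one(20)
20 is even -> steps_to_one(10)
10 is even -> steps_to_one(5)
5 is odd -> 3*5+1 = 16 -> steps_to_one(16)
16 is even -> steps_to_one(8)
8 is even -> steps_to_one(4)
4 is even -> steps_to_one(2)
2 is even -> steps_to_one(1)
Reached 1 after 11 steps
= 11


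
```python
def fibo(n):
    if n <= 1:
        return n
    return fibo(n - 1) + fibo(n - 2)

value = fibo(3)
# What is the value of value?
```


fibo(3)
= fibo(2) + fibo(1)
Computing bottom-up: fibo(0)=0, fibo(1)=1, fibo(2)=1, fibo(3)=2
= 2


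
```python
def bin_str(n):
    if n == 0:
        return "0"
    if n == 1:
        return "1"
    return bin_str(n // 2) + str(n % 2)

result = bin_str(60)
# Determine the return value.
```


bin_str(60)
= bin_str(30) + "0"
= bin_str(15) + "0" + "0"
= bin_str(7) + "1" + "0" + "0"
= bin_str(3) + "1" + "1" + "0" + "0"
= bin_str(1) + "1" + "1" + "1" + "0" + "0"
= "1" + "1" + "1" + "1" + "0" + "0"
= "111100"


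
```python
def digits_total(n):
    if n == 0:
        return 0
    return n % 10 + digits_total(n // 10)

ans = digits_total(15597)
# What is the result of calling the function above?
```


digits_total(15597)
= 7 + digits_total(1559)
= 7 + 9 + digits_total(155)
= 7 + 9 + 5 + digits_total(15)
= 7 + 9 + 5 + 5 + digits_total(1)
= 7 + 9 + 5 + 5 + 1 + digits_total(0)
= 7 + 9 + 5 + 5 + 1 + 0
= 27


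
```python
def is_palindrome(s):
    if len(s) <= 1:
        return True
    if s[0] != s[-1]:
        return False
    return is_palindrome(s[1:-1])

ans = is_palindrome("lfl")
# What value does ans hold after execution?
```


is_palindrome("lfl")
"lfl": s[0]='l' == s[-1]='l' -> is_palindrome("f")
"f": len <= 1 -> True
= True


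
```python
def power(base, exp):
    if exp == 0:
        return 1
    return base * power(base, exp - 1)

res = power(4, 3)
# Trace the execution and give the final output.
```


power(4, 3)
= 4 * power(4, 2)
= 4 * 4 * power(4, 1)
= 4 * 4 * 4 * power(4, 0)
= 4 * 4 * 4 * 1
= 64


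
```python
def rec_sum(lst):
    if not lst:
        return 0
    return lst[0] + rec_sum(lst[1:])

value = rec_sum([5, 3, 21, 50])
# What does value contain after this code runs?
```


rec_sum([5, 3, 21, 50])
= 5 + rec_sum([3, 21, 50])
= 5 + 3 + rec_sum([21, 50])
= 5 + 3 + 21 + rec_sum([50])
= 5 + 3 + 21 + 50 + rec_sum([])
= 5 + 3 + 21 + 50 + 0
= 79


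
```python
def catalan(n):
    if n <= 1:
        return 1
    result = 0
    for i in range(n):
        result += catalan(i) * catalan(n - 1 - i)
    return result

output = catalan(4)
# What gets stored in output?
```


catalan(4)
= sum of catalan(i) * catalan(4-1-i) for i in 0..3
First compute sub-values bottom-up:
  catalan(0) = 1, catalan(1) = 1
  catalan(2) = 1*1 + 1*1 = 2
  catalan(3) = 1*2 + 1*1 + 2*1 = 5
Now catalan(4):
  catalan(0)*catalan(3) = 1*5 = 5
  catalan(1)*catalan(2) = 1*2 = 2
  catalan(2)*catalan(1) = 2*1 = 2
  catalan(3)*catalan(0) = 5*1 = 5
= 5 + 2 + 2 + 5
= 14


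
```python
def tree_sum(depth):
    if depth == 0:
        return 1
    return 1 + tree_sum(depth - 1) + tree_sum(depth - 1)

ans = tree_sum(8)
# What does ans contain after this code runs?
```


tree_sum(8)
= 1 + tree_sum(7) + tree_sum(7)
= 1 + 2 * tree_sum(7)
tree_sum(k) = 2^(k+1) - 1
tree_sum(0) = 1
tree_sum(1) = 3
tree_sum(2) = 7
tree_sum(3) = 15
tree_sum(4) = 31
tree_sum(8) = 2^9 - 1 = 511


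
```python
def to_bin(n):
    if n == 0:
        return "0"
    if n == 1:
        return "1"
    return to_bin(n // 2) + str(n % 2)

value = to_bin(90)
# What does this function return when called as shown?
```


to_bin(90)
= to_bin(45) + "0"
= to_bin(22) + "1" + "0"
= to_bin(11) + "0" + "1" + "0"
= to_bin(5) + "1" + "0" + "1" + "0"
= to_bin(2) + "1" + "1" + "0" + "1" + "0"
= to_bin(1) + "0" + "1" + "1" + "0" + "1" + "0"
= "1" + "0" + "1" + "1" + "0" + "1" + "0"
= "1011010"


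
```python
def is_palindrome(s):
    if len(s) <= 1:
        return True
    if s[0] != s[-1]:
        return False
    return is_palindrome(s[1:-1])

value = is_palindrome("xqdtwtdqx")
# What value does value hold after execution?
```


is_palindrome("xqdtwtdqx")
"xqdtwtdqx": s[0]='x' == s[-1]='x' -> is_palindrome("qdtwtdq")
"qdtwtdq": s[0]='q' == s[-1]='q' -> is_palindrome("dtwtd")
"dtwtd": s[0]='d' == s[-1]='d' -> is_palindrome("twt")
"twt": s[0]='t' == s[-1]='t' -> is_palindrome("w")
"w": len <= 1 -> True
= True


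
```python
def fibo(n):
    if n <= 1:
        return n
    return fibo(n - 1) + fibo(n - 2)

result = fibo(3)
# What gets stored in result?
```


fibo(3)
= fibo(2) + fibo(1)
Computing bottom-up: fibo(0)=0, fibo(1)=1, fibo(2)=1, fibo(3)=2
= 2


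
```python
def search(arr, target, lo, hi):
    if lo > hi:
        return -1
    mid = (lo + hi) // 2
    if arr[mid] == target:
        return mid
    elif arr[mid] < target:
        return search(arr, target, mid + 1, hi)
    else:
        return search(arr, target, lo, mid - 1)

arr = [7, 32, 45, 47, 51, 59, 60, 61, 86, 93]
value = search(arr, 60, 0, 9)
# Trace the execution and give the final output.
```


search(arr, 60, 0, 9)
lo=0, hi=9, mid=4, arr[mid]=51
51 < 60, search right half
lo=5, hi=9, mid=7, arr[mid]=61
61 > 60, search left half
lo=5, hi=6, mid=5, arr[mid]=59
59 < 60, search right half
lo=6, hi=6, mid=6, arr[mid]=60
arr[6] == 60, found at index 6
= 6


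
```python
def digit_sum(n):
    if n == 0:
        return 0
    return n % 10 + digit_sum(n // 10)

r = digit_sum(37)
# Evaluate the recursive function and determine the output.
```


digit_sum(37)
= 7 + digit_sum(3)
= 7 + 3 + digit_sum(0)
= 7 + 3 + 0
= 10


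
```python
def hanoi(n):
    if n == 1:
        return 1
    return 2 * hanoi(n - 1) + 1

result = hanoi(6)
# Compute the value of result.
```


hanoi(6)
= 2 * hanoi(5) + 1
= 2 * (2 * hanoi(4) + 1) + 1
= 2 * (2 * (2 * hanoi(3) + 1) + 1) + 1
= 2 * (2 * (2 * (2 * hanoi(2) + 1) + 1) + 1) + 1
= 2 * (2 * (2 * (2 * (2 * hanoi(1) + 1) + 1) + 1) + 1) + 1
Now compute bottom-up:
hanoi(1) = 1
hanoi(2) = 2 * 1 + 1 = 3
hanoi(3) = 2 * 3 + 1 = 7
hanoi(4) = 2 * 7 + 1 = 15
hanoi(5) = 2 * 15 + 1 = 31
hanoi(6) = 2 * 31 + 1 = 63
= 63


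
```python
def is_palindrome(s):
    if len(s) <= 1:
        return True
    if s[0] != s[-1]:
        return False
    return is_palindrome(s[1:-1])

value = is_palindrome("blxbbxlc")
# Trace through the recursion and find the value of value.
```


is_palindrome("blxbbxlc")
"blxbbxlc": s[0]='b' != s[-1]='c' -> False
= False


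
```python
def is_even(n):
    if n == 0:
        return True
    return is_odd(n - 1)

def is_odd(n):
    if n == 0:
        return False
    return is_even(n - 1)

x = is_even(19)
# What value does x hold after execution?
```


is_even(19)
= is_odd(18)
= is_even(17)
= is_odd(16)
= is_even(15)
= is_odd(14)
= is_even(13)
= is_odd(12)
= is_even(11)
= is_odd(10)
= is_even(9)
= is_odd(8)
= is_even(7)
= is_odd(6)
= is_even(5)
= is_odd(4)
= is_even(3)
= is_odd(2)
= is_even(1)
= is_odd(0)
n == 0: return False
= False


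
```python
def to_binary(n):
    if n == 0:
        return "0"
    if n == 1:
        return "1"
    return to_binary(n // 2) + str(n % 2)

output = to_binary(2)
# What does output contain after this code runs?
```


to_binary(2)
= to_binary(1) + "0"
= "1" + "0"
= "10"


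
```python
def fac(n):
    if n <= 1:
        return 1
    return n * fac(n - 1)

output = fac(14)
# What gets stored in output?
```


fac(14)
= 14 * fac(13)
= 14 * 13 * fac(12)
= 14 * 13 * 12 * fac(11)
= 14 * 13 * 12 * 11 * fac(10)
= 14 * 13 * 12 * 11 * 10 * fac(9)
= 14 * 13 * 12 * 11 * 10 * 9 * fac(8)
= 14 * 13 * 12 * 11 * 10 * 9 * 8 * fac(7)
= 14 * 13 * 12 * 11 * 10 * 9 * 8 * 7 * fac(6)
= 14 * 13 * 12 * 11 * 10 * 9 * 8 * 7 * 6 * fac(5)
= 14 * 13 * 12 * 11 * 10 * 9 * 8 * 7 * 6 * 5 * fac(4)
= 14 * 13 * 12 * 11 * 10 * 9 * 8 * 7 * 6 * 5 * 4 * fac(3)
= 14 * 13 * 12 * 11 * 10 * 9 * 8 * 7 * 6 * 5 * 4 * 3 * fac(2)
= 14 * 13 * 12 * 11 * 10 * 9 * 8 * 7 * 6 * 5 * 4 * 3 * 2 * fac(1)
= 14 * 13 * 12 * 11 * 10 * 9 * 8 * 7 * 6 * 5 * 4 * 3 * 2 * 1
= 87178291200


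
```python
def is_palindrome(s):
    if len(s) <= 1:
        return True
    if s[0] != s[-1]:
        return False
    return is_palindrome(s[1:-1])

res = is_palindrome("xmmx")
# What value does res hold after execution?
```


is_palindrome("xmmx")
"xmmx": s[0]='x' == s[-1]='x' -> is_palindrome("mm")
"mm": s[0]='m' == s[-1]='m' -> is_palindrome("")
"": len <= 1 -> True
= True


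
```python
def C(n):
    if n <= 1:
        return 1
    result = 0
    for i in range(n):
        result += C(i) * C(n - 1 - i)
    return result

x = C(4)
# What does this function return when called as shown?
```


C(4)
= sum of C(i) * C(4-1-i) for i in 0..3
First compute sub-values bottom-up:
  C(0) = 1, C(1) = 1
  C(2) = 1*1 + 1*1 = 2
  C(3) = 1*2 + 1*1 + 2*1 = 5
Now C(4):
  C(0)*C(3) = 1*5 = 5
  C(1)*C(2) = 1*2 = 2
  C(2)*C(1) = 2*1 = 2
  C(3)*C(0) = 5*1 = 5
= 5 + 2 + 2 + 5
= 14


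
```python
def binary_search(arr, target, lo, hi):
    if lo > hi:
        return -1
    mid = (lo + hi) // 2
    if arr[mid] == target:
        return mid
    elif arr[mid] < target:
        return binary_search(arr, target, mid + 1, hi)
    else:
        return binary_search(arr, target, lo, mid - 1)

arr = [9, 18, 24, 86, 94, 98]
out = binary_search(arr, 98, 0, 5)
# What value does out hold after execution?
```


binary_search(arr, 98, 0, 5)
lo=0, hi=5, mid=2, arr[mid]=24
24 < 98, search right half
lo=3, hi=5, mid=4, arr[mid]=94
94 < 98, search right half
lo=5, hi=5, mid=5, arr[mid]=98
arr[5] == 98, found at index 5
= 5


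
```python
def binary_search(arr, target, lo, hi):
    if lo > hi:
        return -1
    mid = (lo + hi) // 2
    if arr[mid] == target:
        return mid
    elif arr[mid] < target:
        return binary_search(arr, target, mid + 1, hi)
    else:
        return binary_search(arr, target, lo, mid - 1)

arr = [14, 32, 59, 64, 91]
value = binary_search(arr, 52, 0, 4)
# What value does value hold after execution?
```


binary_search(arr, 52, 0, 4)
lo=0, hi=4, mid=2, arr[mid]=59
59 > 52, search left half
lo=0, hi=1, mid=0, arr[mid]=14
14 < 52, search right half
lo=1, hi=1, mid=1, arr[mid]=32
32 < 52, search right half
lo > hi, target not found, return -1
= -1


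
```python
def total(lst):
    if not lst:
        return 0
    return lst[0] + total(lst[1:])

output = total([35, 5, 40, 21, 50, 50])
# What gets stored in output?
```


total([35, 5, 40, 21, 50, 50])
= 35 + total([5, 40, 21, 50, 50])
= 35 + 5 + total([40, 21, 50, 50])
= 35 + 5 + 40 + total([21, 50, 50])
= 35 + 5 + 40 + 21 + total([50, 50])
= 35 + 5 + 40 + 21 + 50 + total([50])
= 35 + 5 + 40 + 21 + 50 + 50 + total([])
= 35 + 5 + 40 + 21 + 50 + 50 + 0
= 201


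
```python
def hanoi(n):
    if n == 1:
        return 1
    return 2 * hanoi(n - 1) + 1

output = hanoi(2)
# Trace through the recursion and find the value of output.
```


hanoi(2)
= 2 * hanoi(1) + 1
Now compute bottom-up:
hanoi(1) = 1
hanoi(2) = 2 * 1 + 1 = 3
= 3


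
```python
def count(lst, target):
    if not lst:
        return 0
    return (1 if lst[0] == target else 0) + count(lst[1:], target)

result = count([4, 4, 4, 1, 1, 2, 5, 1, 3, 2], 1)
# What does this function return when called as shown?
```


count([4, 4, 4, 1, 1, 2, 5, 1, 3, 2], 1)
lst[0]=4 != 1: 0 + count([4, 4, 1, 1, 2, 5, 1, 3, 2], 1)
lst[0]=4 != 1: 0 + count([4, 1, 1, 2, 5, 1, 3, 2], 1)
lst[0]=4 != 1: 0 + count([1, 1, 2, 5, 1, 3, 2], 1)
lst[0]=1 == 1: 1 + count([1, 2, 5, 1, 3, 2], 1)
lst[0]=1 == 1: 1 + count([2, 5, 1, 3, 2], 1)
lst[0]=2 != 1: 0 + count([5, 1, 3, 2], 1)
lst[0]=5 != 1: 0 + count([1, 3, 2], 1)
lst[0]=1 == 1: 1 + count([3, 2], 1)
lst[0]=3 != 1: 0 + count([2], 1)
lst[0]=2 != 1: 0 + count([], 1)
= 3


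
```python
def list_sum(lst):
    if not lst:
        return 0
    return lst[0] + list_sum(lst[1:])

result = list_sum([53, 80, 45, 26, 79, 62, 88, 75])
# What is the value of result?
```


list_sum([53, 80, 45, 26, 79, 62, 88, 75])
= 53 + list_sum([80, 45, 26, 79, 62, 88, 75])
= 53 + 80 + list_sum([45, 26, 79, 62, 88, 75])
= 53 + 80 + 45 + list_sum([26, 79, 62, 88, 75])
= 53 + 80 + 45 + 26 + list_sum([79, 62, 88, 75])
= 53 + 80 + 45 + 26 + 79 + list_sum([62, 88, 75])
= 53 + 80 + 45 + 26 + 79 + 62 + list_sum([88, 75])
= 53 + 80 + 45 + 26 + 79 + 62 + 88 + list_sum([75])
= 53 + 80 + 45 + 26 + 79 + 62 + 88 + 75 + list_sum([])
= 53 + 80 + 45 + 26 + 79 + 62 + 88 + 75 + 0
= 508


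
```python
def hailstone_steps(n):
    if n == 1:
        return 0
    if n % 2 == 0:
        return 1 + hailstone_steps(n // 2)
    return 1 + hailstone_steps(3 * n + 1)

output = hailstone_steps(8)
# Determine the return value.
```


hailstone_steps(8)
8 is even -> hailstone_steps(4)
4 is even -> hailstone_steps(2)
2 is even -> hailstone_steps(1)
Reached 1 after 3 steps
= 3


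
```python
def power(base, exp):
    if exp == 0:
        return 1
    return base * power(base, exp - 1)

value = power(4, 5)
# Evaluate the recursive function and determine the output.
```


power(4, 5)
= 4 * power(4, 4)
= 4 * 4 * power(4, 3)
= 4 * 4 * 4 * power(4, 2)
= 4 * 4 * 4 * 4 * power(4, 1)
= 4 * 4 * 4 * 4 * 4 * power(4, 0)
= 4 * 4 * 4 * 4 * 4 * 1
= 1024


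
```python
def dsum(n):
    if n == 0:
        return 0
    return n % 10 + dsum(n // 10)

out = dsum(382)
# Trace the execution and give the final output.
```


dsum(382)
= 2 + dsum(38)
= 2 + 8 + dsum(3)
= 2 + 8 + 3 + dsum(0)
= 2 + 8 + 3 + 0
= 13


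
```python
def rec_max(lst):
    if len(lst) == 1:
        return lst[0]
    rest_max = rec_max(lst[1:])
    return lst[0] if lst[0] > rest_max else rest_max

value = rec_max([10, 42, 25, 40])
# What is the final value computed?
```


rec_max([10, 42, 25, 40])
= compare 10 with rec_max([42, 25, 40])
= compare 42 with rec_max([25, 40])
= compare 25 with rec_max([40])
Base: rec_max([40]) = 40
compare 25 with 40: max = 40
compare 42 with 40: max = 42
compare 10 with 42: max = 42
= 42


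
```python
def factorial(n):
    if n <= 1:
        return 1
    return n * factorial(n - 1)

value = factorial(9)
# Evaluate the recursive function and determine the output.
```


factorial(9)
= 9 * factorial(8)
= 9 * 8 * factorial(7)
= 9 * 8 * 7 * factorial(6)
= 9 * 8 * 7 * 6 * factorial(5)
= 9 * 8 * 7 * 6 * 5 * factorial(4)
= 9 * 8 * 7 * 6 * 5 * 4 * factorial(3)
= 9 * 8 * 7 * 6 * 5 * 4 * 3 * factorial(2)
= 9 * 8 * 7 * 6 * 5 * 4 * 3 * 2 * factorial(1)
= 9 * 8 * 7 * 6 * 5 * 4 * 3 * 2 * 1
= 362880


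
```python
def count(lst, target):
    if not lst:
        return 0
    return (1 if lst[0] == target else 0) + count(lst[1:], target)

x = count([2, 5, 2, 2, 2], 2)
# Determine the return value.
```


count([2, 5, 2, 2, 2], 2)
lst[0]=2 == 2: 1 + count([5, 2, 2, 2], 2)
lst[0]=5 != 2: 0 + count([2, 2, 2], 2)
lst[0]=2 == 2: 1 + count([2, 2], 2)
lst[0]=2 == 2: 1 + count([2], 2)
lst[0]=2 == 2: 1 + count([], 2)
= 4


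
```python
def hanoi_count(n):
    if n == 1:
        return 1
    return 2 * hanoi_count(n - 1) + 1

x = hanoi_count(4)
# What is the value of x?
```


hanoi_count(4)
= 2 * hanoi_count(3) + 1
= 2 * (2 * hanoi_count(2) + 1) + 1
= 2 * (2 * (2 * hanoi_count(1) + 1) + 1) + 1
Now compute bottom-up:
hanoi_count(1) = 1
hanoi_count(2) = 2 * 1 + 1 = 3
hanoi_count(3) = 2 * 3 + 1 = 7
hanoi_count(4) = 2 * 7 + 1 = 15
= 15


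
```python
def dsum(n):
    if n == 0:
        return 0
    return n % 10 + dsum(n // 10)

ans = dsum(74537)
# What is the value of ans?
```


dsum(74537)
= 7 + dsum(7453)
= 7 + 3 + dsum(745)
= 7 + 3 + 5 + dsum(74)
= 7 + 3 + 5 + 4 + dsum(7)
= 7 + 3 + 5 + 4 + 7 + dsum(0)
= 7 + 3 + 5 + 4 + 7 + 0
= 26


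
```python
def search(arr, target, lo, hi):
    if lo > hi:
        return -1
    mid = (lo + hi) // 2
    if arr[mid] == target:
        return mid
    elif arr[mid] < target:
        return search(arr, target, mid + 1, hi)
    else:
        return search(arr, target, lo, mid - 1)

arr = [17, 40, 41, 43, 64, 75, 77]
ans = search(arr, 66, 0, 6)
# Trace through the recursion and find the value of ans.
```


search(arr, 66, 0, 6)
lo=0, hi=6, mid=3, arr[mid]=43
43 < 66, search right half
lo=4, hi=6, mid=5, arr[mid]=75
75 > 66, search left half
lo=4, hi=4, mid=4, arr[mid]=64
64 < 66, search right half
lo > hi, target not found, return -1
= -1


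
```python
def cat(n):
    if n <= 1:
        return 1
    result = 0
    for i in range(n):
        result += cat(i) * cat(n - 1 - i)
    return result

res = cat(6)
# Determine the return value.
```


cat(6)
= sum of cat(i) * cat(6-1-i) for i in 0..5
First compute sub-values bottom-up:
  cat(0) = 1, cat(1) = 1
  cat(2) = 1*1 + 1*1 = 2
  cat(3) = 1*2 + 1*1 + 2*1 = 5
  cat(4) = 1*5 + 1*2 + 2*1 + 5*1 = 14
  cat(5) = 1*14 + 1*5 + 2*2 + 5*1 + 14*1 = 42
Now cat(6):
  cat(0)*cat(5) = 1*42 = 42
  cat(1)*cat(4) = 1*14 = 14
  cat(2)*cat(3) = 2*5 = 10
  cat(3)*cat(2) = 5*2 = 10
  cat(4)*cat(1) = 14*1 = 14
  cat(5)*cat(0) = 42*1 = 42
= 42 + 14 + 10 + 10 + 14 + 42
= 132


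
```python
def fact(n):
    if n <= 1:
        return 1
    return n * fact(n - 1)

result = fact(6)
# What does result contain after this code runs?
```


fact(6)
= 6 * fact(5)
= 6 * 5 * fact(4)
= 6 * 5 * 4 * fact(3)
= 6 * 5 * 4 * 3 * fact(2)
= 6 * 5 * 4 * 3 * 2 * fact(1)
= 6 * 5 * 4 * 3 * 2 * 1
= 720


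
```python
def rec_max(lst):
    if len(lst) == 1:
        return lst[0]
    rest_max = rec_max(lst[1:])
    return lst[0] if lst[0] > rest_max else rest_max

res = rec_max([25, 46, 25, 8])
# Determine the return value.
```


rec_max([25, 46, 25, 8])
= compare 25 with rec_max([46, 25, 8])
= compare 46 with rec_max([25, 8])
= compare 25 with rec_max([8])
Base: rec_max([8]) = 8
compare 25 with 8: max = 25
compare 46 with 25: max = 46
compare 25 with 46: max = 46
= 46


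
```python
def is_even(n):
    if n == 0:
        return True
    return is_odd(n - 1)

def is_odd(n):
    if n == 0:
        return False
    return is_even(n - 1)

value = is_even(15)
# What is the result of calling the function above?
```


is_even(15)
= is_odd(14)
= is_even(13)
= is_odd(12)
= is_even(11)
= is_odd(10)
= is_even(9)
= is_odd(8)
= is_even(7)
= is_odd(6)
= is_even(5)
= is_odd(4)
= is_even(3)
= is_odd(2)
= is_even(1)
= is_odd(0)
n == 0: return False
= False


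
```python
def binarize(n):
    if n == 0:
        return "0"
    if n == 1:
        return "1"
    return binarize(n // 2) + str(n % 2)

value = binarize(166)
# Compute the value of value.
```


binarize(166)
= binarize(83) + "0"
= binarize(41) + "1" + "0"
= binarize(20) + "1" + "1" + "0"
= binarize(10) + "0" + "1" + "1" + "0"
= binarize(5) + "0" + "0" + "1" + "1" + "0"
= binarize(2) + "1" + "0" + "0" + "1" + "1" + "0"
= binarize(1) + "0" + "1" + "0" + "0" + "1" + "1" + "0"
= "1" + "0" + "1" + "0" + "0" + "1" + "1" + "0"
= "10100110"


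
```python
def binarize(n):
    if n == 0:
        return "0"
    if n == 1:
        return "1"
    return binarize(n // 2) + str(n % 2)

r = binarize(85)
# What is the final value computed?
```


binarize(85)
= binarize(42) + "1"
= binarize(21) + "0" + "1"
= binarize(10) + "1" + "0" + "1"
= binarize(5) + "0" + "1" + "0" + "1"
= binarize(2) + "1" + "0" + "1" + "0" + "1"
= binarize(1) + "0" + "1" + "0" + "1" + "0" + "1"
= "1" + "0" + "1" + "0" + "1" + "0" + "1"
= "1010101"


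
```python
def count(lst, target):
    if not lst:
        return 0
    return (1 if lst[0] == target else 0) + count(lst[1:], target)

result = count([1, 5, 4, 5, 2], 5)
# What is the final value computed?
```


count([1, 5, 4, 5, 2], 5)
lst[0]=1 != 5: 0 + count([5, 4, 5, 2], 5)
lst[0]=5 == 5: 1 + count([4, 5, 2], 5)
lst[0]=4 != 5: 0 + count([5, 2], 5)
lst[0]=5 == 5: 1 + count([2], 5)
lst[0]=2 != 5: 0 + count([], 5)
= 2


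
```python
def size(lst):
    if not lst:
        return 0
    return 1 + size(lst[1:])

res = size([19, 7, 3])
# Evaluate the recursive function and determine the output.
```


size([19, 7, 3])
= 1 + size([7, 3])
= 1 + 1 + size([3])
= 1 + 1 + 1 + size([])
= 1 + 1 + 1 + 0
= 3


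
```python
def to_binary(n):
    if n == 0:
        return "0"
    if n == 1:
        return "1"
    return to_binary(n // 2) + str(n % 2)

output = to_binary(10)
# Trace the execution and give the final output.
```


to_binary(10)
= to_binary(5) + "0"
= to_binary(2) + "1" + "0"
= to_binary(1) + "0" + "1" + "0"
= "1" + "0" + "1" + "0"
= "1010"


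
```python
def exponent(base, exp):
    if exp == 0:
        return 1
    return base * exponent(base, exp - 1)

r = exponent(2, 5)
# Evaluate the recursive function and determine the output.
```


exponent(2, 5)
= 2 * exponent(2, 4)
= 2 * 2 * exponent(2, 3)
= 2 * 2 * 2 * exponent(2, 2)
= 2 * 2 * 2 * 2 * exponent(2, 1)
= 2 * 2 * 2 * 2 * 2 * exponent(2, 0)
= 2 * 2 * 2 * 2 * 2 * 1
= 32


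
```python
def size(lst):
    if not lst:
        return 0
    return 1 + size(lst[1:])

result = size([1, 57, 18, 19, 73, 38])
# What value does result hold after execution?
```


size([1, 57, 18, 19, 73, 38])
= 1 + size([57, 18, 19, 73, 38])
= 1 + 1 + size([18, 19, 73, 38])
= 1 + 1 + 1 + size([19, 73, 38])
= 1 + 1 + 1 + 1 + size([73, 38])
= 1 + 1 + 1 + 1 + 1 + size([38])
= 1 + 1 + 1 + 1 + 1 + 1 + size([])
= 1 + 1 + 1 + 1 + 1 + 1 + 0
= 6


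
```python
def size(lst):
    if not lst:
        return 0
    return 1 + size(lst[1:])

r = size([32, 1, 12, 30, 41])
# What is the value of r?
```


size([32, 1, 12, 30, 41])
= 1 + size([1, 12, 30, 41])
= 1 + 1 + size([12, 30, 41])
= 1 + 1 + 1 + size([30, 41])
= 1 + 1 + 1 + 1 + size([41])
= 1 + 1 + 1 + 1 + 1 + size([])
= 1 + 1 + 1 + 1 + 1 + 0
= 5


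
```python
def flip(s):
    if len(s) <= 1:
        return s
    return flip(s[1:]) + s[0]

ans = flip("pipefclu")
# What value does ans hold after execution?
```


flip("pipefclu")
= flip("ipefclu") + "p"
= flip("pefclu") + "i" + "p"
= flip("efclu") + "p" + "i" + "p"
= flip("fclu") + "e" + "p" + "i" + "p"
= flip("clu") + "f" + "e" + "p" + "i" + "p"
= flip("lu") + "c" + "f" + "e" + "p" + "i" + "p"
= flip("u") + "l" + "c" + "f" + "e" + "p" + "i" + "p"
= "u" + "l" + "c" + "f" + "e" + "p" + "i" + "p"
= "ulcfepip"


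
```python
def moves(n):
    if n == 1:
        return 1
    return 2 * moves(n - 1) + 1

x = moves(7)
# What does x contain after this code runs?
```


moves(7)
= 2 * moves(6) + 1
= 2 * (2 * moves(5) + 1) + 1
= 2 * (2 * (2 * moves(4) + 1) + 1) + 1
= 2 * (2 * (2 * (2 * moves(3) + 1) + 1) + 1) + 1
= 2 * (2 * (2 * (2 * (2 * moves(2) + 1) + 1) + 1) + 1) + 1
= 2 * (2 * (2 * (2 * (2 * (2 * moves(1) + 1) + 1) + 1) + 1) + 1) + 1
Now compute bottom-up:
moves(1) = 1
moves(2) = 2 * 1 + 1 = 3
moves(3) = 2 * 3 + 1 = 7
moves(4) = 2 * 7 + 1 = 15
moves(5) = 2 * 15 + 1 = 31
moves(6) = 2 * 31 + 1 = 63
moves(7) = 2 * 63 + 1 = 127
= 127


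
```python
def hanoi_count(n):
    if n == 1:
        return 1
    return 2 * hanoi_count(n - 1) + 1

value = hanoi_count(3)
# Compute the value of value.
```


hanoi_count(3)
= 2 * hanoi_count(2) + 1
= 2 * (2 * hanoi_count(1) + 1) + 1
Now compute bottom-up:
hanoi_count(1) = 1
hanoi_count(2) = 2 * 1 + 1 = 3
hanoi_count(3) = 2 * 3 + 1 = 7
= 7


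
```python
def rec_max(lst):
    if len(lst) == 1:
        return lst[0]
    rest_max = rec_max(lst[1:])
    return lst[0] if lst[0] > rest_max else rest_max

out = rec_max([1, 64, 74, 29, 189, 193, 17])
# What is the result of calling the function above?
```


rec_max([1, 64, 74, 29, 189, 193, 17])
= compare 1 with rec_max([64, 74, 29, 189, 193, 17])
= compare 64 with rec_max([74, 29, 189, 193, 17])
= compare 74 with rec_max([29, 189, 193, 17])
= compare 29 with rec_max([189, 193, 17])
= compare 189 with rec_max([193, 17])
= compare 193 with rec_max([17])
Base: rec_max([17]) = 17
compare 193 with 17: max = 193
compare 189 with 193: max = 193
compare 29 with 193: max = 193
compare 74 with 193: max = 193
compare 64 with 193: max = 193
compare 1 with 193: max = 193
= 193


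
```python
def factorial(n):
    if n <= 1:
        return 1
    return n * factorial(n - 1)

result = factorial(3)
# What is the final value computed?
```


factorial(3)
= 3 * factorial(2)
= 3 * 2 * factorial(1)
= 3 * 2 * 1
= 6


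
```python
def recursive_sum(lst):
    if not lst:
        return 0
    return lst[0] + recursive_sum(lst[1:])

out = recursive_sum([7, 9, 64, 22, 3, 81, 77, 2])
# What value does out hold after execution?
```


recursive_sum([7, 9, 64, 22, 3, 81, 77, 2])
= 7 + recursive_sum([9, 64, 22, 3, 81, 77, 2])
= 7 + 9 + recursive_sum([64, 22, 3, 81, 77, 2])
= 7 + 9 + 64 + recursive_sum([22, 3, 81, 77, 2])
= 7 + 9 + 64 + 22 + recursive_sum([3, 81, 77, 2])
= 7 + 9 + 64 + 22 + 3 + recursive_sum([81, 77, 2])
= 7 + 9 + 64 + 22 + 3 + 81 + recursive_sum([77, 2])
= 7 + 9 + 64 + 22 + 3 + 81 + 77 + recursive_sum([2])
= 7 + 9 + 64 + 22 + 3 + 81 + 77 + 2 + recursive_sum([])
= 7 + 9 + 64 + 22 + 3 + 81 + 77 + 2 + 0
= 265


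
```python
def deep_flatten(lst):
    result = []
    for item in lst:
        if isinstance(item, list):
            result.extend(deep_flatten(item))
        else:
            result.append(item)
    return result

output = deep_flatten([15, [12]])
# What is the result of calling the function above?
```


deep_flatten([15, [12]])
Processing each element:
  15 is not a list -> append 15
  [12] is a list -> deep_flatten recursively -> [12]
= [15, 12]


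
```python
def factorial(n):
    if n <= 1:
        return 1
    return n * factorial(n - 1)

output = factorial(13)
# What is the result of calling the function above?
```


factorial(13)
= 13 * factorial(12)
= 13 * 12 * factorial(11)
= 13 * 12 * 11 * factorial(10)
= 13 * 12 * 11 * 10 * factorial(9)
= 13 * 12 * 11 * 10 * 9 * factorial(8)
= 13 * 12 * 11 * 10 * 9 * 8 * factorial(7)
= 13 * 12 * 11 * 10 * 9 * 8 * 7 * factorial(6)
= 13 * 12 * 11 * 10 * 9 * 8 * 7 * 6 * factorial(5)
= 13 * 12 * 11 * 10 * 9 * 8 * 7 * 6 * 5 * factorial(4)
= 13 * 12 * 11 * 10 * 9 * 8 * 7 * 6 * 5 * 4 * factorial(3)
= 13 * 12 * 11 * 10 * 9 * 8 * 7 * 6 * 5 * 4 * 3 * factorial(2)
= 13 * 12 * 11 * 10 * 9 * 8 * 7 * 6 * 5 * 4 * 3 * 2 * factorial(1)
= 13 * 12 * 11 * 10 * 9 * 8 * 7 * 6 * 5 * 4 * 3 * 2 * 1
= 6227020800


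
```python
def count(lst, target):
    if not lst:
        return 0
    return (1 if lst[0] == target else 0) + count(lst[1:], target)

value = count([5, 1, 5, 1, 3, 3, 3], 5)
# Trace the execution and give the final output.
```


count([5, 1, 5, 1, 3, 3, 3], 5)
lst[0]=5 == 5: 1 + count([1, 5, 1, 3, 3, 3], 5)
lst[0]=1 != 5: 0 + count([5, 1, 3, 3, 3], 5)
lst[0]=5 == 5: 1 + count([1, 3, 3, 3], 5)
lst[0]=1 != 5: 0 + count([3, 3, 3], 5)
lst[0]=3 != 5: 0 + count([3, 3], 5)
lst[0]=3 != 5: 0 + count([3], 5)
lst[0]=3 != 5: 0 + count([], 5)
= 2


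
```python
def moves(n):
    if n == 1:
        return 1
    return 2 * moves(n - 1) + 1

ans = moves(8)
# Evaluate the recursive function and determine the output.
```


moves(8)
= 2 * moves(7) + 1
= 2 * (2 * moves(6) + 1) + 1
= 2 * (2 * (2 * moves(5) + 1) + 1) + 1
= 2 * (2 * (2 * (2 * moves(4) + 1) + 1) + 1) + 1
= 2 * (2 * (2 * (2 * (2 * moves(3) + 1) + 1) + 1) + 1) + 1
= 2 * (2 * (2 * (2 * (2 * (2 * moves(2) + 1) + 1) + 1) + 1) + 1) + 1
= 2 * (2 * (2 * (2 * (2 * (2 * (2 * moves(1) + 1) + 1) + 1) + 1) + 1) + 1) + 1
Now compute bottom-up:
moves(1) = 1
moves(2) = 2 * 1 + 1 = 3
moves(3) = 2 * 3 + 1 = 7
moves(4) = 2 * 7 + 1 = 15
moves(5) = 2 * 15 + 1 = 31
moves(6) = 2 * 31 + 1 = 63
moves(7) = 2 * 63 + 1 = 127
moves(8) = 2 * 127 + 1 = 255
= 255


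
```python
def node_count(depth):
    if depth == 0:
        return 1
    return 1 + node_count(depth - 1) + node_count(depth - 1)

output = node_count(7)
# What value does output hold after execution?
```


node_count(7)
= 1 + node_count(6) + node_count(6)
= 1 + 2 * node_count(6)
node_count(k) = 2^(k+1) - 1
node_count(0) = 1
node_count(1) = 3
node_count(2) = 7
node_count(3) = 15
node_count(4) = 31
node_count(7) = 2^8 - 1 = 255


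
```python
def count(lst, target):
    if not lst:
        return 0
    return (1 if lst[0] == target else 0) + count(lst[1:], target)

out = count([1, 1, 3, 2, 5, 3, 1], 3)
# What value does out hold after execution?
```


count([1, 1, 3, 2, 5, 3, 1], 3)
lst[0]=1 != 3: 0 + count([1, 3, 2, 5, 3, 1], 3)
lst[0]=1 != 3: 0 + count([3, 2, 5, 3, 1], 3)
lst[0]=3 == 3: 1 + count([2, 5, 3, 1], 3)
lst[0]=2 != 3: 0 + count([5, 3, 1], 3)
lst[0]=5 != 3: 0 + count([3, 1], 3)
lst[0]=3 == 3: 1 + count([1], 3)
lst[0]=1 != 3: 0 + count([], 3)
= 2


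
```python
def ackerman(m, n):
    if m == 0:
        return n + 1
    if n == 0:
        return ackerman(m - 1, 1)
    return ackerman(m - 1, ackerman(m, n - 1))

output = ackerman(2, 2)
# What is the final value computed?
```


ackerman(2, 2)
= ackerman(1, ackerman(2, 1))
First compute ackerman(2, 1) = 5
= ackerman(1, 5)
= 7


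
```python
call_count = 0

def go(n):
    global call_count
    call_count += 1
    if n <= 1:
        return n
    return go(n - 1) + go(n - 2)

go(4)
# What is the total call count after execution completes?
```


go(4) calls go(3) and go(2); each non-base call branches into two more.
Let C(k) = total number of calls made by go(k), including the call to go(k) itself.
Base cases: C(0) = 1, C(1) = 1
Recurrence: C(k) = 1 + C(k-1) + C(k-2)
  C(2) = 1 + C(1) + C(0) = 1 + 1 + 1 = 3
  C(3) = 1 + C(2) + C(1) = 1 + 3 + 1 = 5
  C(4) = 1 + C(3) + C(2) = 1 + 5 + 3 = 9
Total calls = C(4) = 9


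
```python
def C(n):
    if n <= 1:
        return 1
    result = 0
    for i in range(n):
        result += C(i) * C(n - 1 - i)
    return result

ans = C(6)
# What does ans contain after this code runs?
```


C(6)
= sum of C(i) * C(6-1-i) for i in 0..5
First compute sub-values bottom-up:
  C(0) = 1, C(1) = 1
  C(2) = 1*1 + 1*1 = 2
  C(3) = 1*2 + 1*1 + 2*1 = 5
  C(4) = 1*5 + 1*2 + 2*1 + 5*1 = 14
  C(5) = 1*14 + 1*5 + 2*2 + 5*1 + 14*1 = 42
Now C(6):
  C(0)*C(5) = 1*42 = 42
  C(1)*C(4) = 1*14 = 14
  C(2)*C(3) = 2*5 = 10
  C(3)*C(2) = 5*2 = 10
  C(4)*C(1) = 14*1 = 14
  C(5)*C(0) = 42*1 = 42
= 42 + 14 + 10 + 10 + 14 + 42
= 132


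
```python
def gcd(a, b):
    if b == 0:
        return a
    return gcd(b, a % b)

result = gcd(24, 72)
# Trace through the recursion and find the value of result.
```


gcd(24, 72)
= gcd(72, 24 % 72) = gcd(72, 24)
= gcd(24, 72 % 24) = gcd(24, 0)
b == 0, return a = 24


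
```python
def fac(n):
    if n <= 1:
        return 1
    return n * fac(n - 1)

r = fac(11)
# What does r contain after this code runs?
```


fac(11)
= 11 * fac(10)
= 11 * 10 * fac(9)
= 11 * 10 * 9 * fac(8)
= 11 * 10 * 9 * 8 * fac(7)
= 11 * 10 * 9 * 8 * 7 * fac(6)
= 11 * 10 * 9 * 8 * 7 * 6 * fac(5)
= 11 * 10 * 9 * 8 * 7 * 6 * 5 * fac(4)
= 11 * 10 * 9 * 8 * 7 * 6 * 5 * 4 * fac(3)
= 11 * 10 * 9 * 8 * 7 * 6 * 5 * 4 * 3 * fac(2)
= 11 * 10 * 9 * 8 * 7 * 6 * 5 * 4 * 3 * 2 * fac(1)
= 11 * 10 * 9 * 8 * 7 * 6 * 5 * 4 * 3 * 2 * 1
= 39916800


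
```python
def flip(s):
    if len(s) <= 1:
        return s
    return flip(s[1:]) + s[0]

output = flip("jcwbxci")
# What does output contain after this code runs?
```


flip("jcwbxci")
= flip("cwbxci") + "j"
= flip("wbxci") + "c" + "j"
= flip("bxci") + "w" + "c" + "j"
= flip("xci") + "b" + "w" + "c" + "j"
= flip("ci") + "x" + "b" + "w" + "c" + "j"
= flip("i") + "c" + "x" + "b" + "w" + "c" + "j"
= "i" + "c" + "x" + "b" + "w" + "c" + "j"
= "icxbwcj"


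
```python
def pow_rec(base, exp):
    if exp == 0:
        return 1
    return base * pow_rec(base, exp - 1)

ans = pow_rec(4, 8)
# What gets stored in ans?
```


pow_rec(4, 8)
= 4 * pow_rec(4, 7)
= 4 * 4 * pow_rec(4, 6)
= 4 * 4 * 4 * pow_rec(4, 5)
= 4 * 4 * 4 * 4 * pow_rec(4, 4)
= 4 * 4 * 4 * 4 * 4 * pow_rec(4, 3)
= 4 * 4 * 4 * 4 * 4 * 4 * pow_rec(4, 2)
= 4 * 4 * 4 * 4 * 4 * 4 * 4 * pow_rec(4, 1)
= 4 * 4 * 4 * 4 * 4 * 4 * 4 * 4 * pow_rec(4, 0)
= 4 * 4 * 4 * 4 * 4 * 4 * 4 * 4 * 1
= 65536


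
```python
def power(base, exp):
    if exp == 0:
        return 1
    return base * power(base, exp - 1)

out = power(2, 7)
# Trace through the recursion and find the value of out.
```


power(2, 7)
= 2 * power(2, 6)
= 2 * 2 * power(2, 5)
= 2 * 2 * 2 * power(2, 4)
= 2 * 2 * 2 * 2 * power(2, 3)
= 2 * 2 * 2 * 2 * 2 * power(2, 2)
= 2 * 2 * 2 * 2 * 2 * 2 * power(2, 1)
= 2 * 2 * 2 * 2 * 2 * 2 * 2 * power(2, 0)
= 2 * 2 * 2 * 2 * 2 * 2 * 2 * 1
= 128


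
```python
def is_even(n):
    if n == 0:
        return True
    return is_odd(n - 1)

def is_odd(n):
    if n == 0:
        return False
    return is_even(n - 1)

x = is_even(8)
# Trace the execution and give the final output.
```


is_even(8)
= is_odd(7)
= is_even(6)
= is_odd(5)
= is_even(4)
= is_odd(3)
= is_even(2)
= is_odd(1)
= is_even(0)
n == 0: return True
= True


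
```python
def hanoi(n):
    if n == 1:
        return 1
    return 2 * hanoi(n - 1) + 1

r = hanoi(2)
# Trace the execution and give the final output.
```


hanoi(2)
= 2 * hanoi(1) + 1
Now compute bottom-up:
hanoi(1) = 1
hanoi(2) = 2 * 1 + 1 = 3
= 3


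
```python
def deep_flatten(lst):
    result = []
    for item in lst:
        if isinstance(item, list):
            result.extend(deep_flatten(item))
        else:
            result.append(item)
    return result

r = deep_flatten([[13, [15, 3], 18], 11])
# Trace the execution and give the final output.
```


deep_flatten([[13, [15, 3], 18], 11])
Processing each element:
  [13, [15, 3], 18] is a list -> deep_flatten recursively -> [13, 15, 3, 18]
  11 is not a list -> append 11
= [13, 15, 3, 18, 11]
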